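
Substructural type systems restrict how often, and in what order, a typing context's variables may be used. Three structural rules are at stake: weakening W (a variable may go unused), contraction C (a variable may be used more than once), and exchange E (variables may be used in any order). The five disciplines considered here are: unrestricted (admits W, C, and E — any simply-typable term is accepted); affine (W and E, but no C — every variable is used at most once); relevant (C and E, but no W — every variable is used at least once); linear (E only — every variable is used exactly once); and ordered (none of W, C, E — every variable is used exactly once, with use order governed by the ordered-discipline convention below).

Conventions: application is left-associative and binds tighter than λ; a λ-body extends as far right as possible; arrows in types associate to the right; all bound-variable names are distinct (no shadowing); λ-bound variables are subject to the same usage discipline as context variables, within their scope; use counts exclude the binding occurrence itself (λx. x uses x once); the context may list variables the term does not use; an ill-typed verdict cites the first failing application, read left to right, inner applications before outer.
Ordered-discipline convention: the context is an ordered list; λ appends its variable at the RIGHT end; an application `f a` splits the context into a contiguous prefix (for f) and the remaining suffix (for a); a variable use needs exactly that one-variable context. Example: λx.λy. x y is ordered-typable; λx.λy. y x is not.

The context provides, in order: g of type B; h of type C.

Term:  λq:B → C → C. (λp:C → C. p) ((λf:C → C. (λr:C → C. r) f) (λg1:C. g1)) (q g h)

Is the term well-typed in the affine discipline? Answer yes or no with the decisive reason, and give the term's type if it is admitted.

yes — no duplicate uses among g, h, q, p, f, r, g1; term : (B → C → C) → C
counts: g: 1, h: 1, q (bound): 1, p (bound): 1, f (bound): 1, r (bound): 1, g1 (bound): 1
order of uses: p, r, f, g1, q, g, h
typing: well-typed at (B → C → C) → C
all disciplines: ordered ✗ | linear ✓ | affine ✓ | relevant ✓ | unrestricted ✓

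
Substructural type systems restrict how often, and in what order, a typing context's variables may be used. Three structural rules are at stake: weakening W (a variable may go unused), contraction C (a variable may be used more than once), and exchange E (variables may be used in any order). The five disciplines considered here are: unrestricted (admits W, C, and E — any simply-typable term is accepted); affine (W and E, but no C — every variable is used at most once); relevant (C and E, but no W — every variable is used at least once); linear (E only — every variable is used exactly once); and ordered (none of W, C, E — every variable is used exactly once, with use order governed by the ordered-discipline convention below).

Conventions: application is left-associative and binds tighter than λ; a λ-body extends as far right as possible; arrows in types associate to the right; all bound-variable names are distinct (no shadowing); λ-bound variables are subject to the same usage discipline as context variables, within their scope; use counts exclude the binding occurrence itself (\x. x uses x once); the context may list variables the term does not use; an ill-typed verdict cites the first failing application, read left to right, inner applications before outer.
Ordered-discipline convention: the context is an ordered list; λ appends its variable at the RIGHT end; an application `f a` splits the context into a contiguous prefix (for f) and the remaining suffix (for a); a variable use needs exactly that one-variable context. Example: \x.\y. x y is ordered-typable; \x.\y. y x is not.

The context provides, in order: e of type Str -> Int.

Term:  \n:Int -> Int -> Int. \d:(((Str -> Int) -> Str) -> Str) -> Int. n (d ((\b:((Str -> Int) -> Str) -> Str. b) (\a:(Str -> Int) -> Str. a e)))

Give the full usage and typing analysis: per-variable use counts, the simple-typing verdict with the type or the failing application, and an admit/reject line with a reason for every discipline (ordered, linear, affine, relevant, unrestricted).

usage: e: 1×; n (bound): 1×; d (bound): 1×; b (bound): 1×; a (bound): 1×
order of uses: n, d, b, a, e
typing: the term checks, with type (Int -> Int -> Int) -> ((((Str -> Int) -> Str) -> Str) -> Int) -> Int -> Int
ordered: ✗ — needs exchange: uses follow n, d, b, a, e
linear: ✓ — each of e, n, d, b, a used exactly once
affine: ✓ — no duplicate uses among e, n, d, b, a
relevant: ✓ — at least one use each (e, n, d, b, a)
unrestricted: ✓ — type-checks ((Int -> Int -> Int) -> ((((Str -> Int) -> Str) -> Str) -> Int) -> Int -> Int) and nothing is barred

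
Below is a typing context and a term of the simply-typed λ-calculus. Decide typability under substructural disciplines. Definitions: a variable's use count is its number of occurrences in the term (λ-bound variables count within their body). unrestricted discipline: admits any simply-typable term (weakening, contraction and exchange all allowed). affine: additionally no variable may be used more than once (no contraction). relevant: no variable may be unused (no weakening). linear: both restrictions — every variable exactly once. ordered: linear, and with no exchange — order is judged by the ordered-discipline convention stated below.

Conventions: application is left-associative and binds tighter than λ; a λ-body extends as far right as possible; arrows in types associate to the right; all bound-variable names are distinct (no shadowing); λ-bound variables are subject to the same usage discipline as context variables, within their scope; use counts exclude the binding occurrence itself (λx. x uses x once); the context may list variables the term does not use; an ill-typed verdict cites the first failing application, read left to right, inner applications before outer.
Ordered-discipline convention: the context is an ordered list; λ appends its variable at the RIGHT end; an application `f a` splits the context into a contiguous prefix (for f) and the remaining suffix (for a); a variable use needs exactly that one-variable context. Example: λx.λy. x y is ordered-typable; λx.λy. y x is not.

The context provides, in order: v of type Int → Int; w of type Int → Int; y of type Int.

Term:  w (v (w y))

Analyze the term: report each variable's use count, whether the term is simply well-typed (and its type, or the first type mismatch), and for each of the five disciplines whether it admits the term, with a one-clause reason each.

usage: v ×1, w ×2, y ×1
use order (left to right): w, v, w, y
typing: well-typed at Int
ordered: ✗, uses contraction: w ×2
linear: ✗, uses contraction: w ×2
affine: ✗, uses contraction: w ×2
relevant: ✓, at least one use each (v, w, y)
unrestricted: ✓, well-typed at Int; no restrictions here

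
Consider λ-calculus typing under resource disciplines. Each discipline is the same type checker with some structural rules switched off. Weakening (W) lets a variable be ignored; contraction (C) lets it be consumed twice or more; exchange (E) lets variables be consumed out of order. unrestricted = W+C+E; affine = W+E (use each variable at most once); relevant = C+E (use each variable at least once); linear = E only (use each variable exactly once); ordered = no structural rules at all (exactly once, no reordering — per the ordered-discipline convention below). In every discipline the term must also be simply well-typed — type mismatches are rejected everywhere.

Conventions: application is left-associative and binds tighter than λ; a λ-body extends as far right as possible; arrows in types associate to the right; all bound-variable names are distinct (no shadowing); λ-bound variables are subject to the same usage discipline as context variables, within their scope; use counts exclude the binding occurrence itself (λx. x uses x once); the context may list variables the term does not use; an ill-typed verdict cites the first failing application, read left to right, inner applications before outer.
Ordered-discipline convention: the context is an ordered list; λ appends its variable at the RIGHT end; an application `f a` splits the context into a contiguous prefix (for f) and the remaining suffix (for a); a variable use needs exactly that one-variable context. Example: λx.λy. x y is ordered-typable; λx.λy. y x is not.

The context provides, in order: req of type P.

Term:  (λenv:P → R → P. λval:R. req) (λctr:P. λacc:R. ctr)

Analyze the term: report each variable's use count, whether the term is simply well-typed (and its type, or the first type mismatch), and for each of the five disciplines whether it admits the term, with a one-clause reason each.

usage: req: 1; env [bound]: 0; val [bound]: 0; ctr [bound]: 1; acc [bound]: 0
use order (left to right): req, ctr
typing: well-typed at R → P
ordered: ✗, needs weakening: env, val, acc unused
linear: ✗, needs weakening: env, val, acc unused
affine: ✓, at most one use each (req, env, val, ctr, acc)
relevant: ✗, needs weakening: env, val, acc unused
unrestricted: ✓, type-checks (R → P) and nothing is barred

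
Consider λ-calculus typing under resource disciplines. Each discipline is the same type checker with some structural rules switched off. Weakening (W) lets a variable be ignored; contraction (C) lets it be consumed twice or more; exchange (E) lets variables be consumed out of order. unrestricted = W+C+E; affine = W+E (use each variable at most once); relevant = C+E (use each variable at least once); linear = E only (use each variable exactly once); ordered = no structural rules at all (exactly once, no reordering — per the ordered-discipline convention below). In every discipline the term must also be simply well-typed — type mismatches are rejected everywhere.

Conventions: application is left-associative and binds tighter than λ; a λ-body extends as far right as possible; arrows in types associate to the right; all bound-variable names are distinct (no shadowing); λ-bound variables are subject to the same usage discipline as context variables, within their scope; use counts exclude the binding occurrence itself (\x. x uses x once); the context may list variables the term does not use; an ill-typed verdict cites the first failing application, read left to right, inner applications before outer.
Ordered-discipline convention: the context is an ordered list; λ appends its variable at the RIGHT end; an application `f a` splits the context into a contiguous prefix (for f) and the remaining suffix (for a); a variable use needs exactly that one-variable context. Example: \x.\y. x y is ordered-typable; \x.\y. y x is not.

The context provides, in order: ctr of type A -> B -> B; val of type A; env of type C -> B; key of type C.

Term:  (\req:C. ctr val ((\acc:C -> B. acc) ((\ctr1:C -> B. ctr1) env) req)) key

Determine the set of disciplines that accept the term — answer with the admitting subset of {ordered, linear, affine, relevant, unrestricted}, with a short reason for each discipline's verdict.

admitted in: ordered, linear, affine, relevant, unrestricted
use counts: ctr ×1, val ×1, env ×1, key ×1, req (λ-bound) ×1, acc (λ-bound) ×1, ctr1 (λ-bound) ×1
uses in reading order: ctr, val, acc, ctr1, env, req, key
typing: well-typed — term : B
ordered: ✓ — ctr, val, env, key, req, acc, ctr1: once each, no exchange needed
linear: ✓ — each of ctr, val, env, key, req, acc, ctr1 used exactly once
affine: ✓ — ctr, val, env, key, req, acc, ctr1: no repeats, contraction unneeded
relevant: ✓ — at least one use each (ctr, val, env, key, req, acc, ctr1)
unrestricted: ✓ — simply typable at B; W, C, E all held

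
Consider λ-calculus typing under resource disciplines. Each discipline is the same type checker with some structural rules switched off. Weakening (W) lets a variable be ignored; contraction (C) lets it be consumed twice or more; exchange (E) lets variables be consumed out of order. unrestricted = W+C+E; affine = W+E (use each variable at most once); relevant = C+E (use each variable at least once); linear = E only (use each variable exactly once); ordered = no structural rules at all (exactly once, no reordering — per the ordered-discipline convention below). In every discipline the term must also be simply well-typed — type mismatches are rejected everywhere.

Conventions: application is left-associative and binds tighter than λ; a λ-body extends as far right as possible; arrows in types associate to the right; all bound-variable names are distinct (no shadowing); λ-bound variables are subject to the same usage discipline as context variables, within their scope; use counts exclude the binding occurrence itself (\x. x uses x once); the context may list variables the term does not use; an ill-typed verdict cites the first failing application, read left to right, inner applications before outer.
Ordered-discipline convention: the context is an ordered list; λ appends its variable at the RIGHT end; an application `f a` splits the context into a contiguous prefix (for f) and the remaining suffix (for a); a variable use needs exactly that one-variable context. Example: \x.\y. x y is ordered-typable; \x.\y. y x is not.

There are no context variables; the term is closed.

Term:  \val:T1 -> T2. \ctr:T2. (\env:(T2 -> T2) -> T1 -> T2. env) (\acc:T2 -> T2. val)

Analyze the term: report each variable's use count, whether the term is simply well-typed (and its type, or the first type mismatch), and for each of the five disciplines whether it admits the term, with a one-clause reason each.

variable uses: val (λ-bound): 1, ctr (λ-bound): 0, env (λ-bound): 1, acc (λ-bound): 0
left-to-right use order: env, val
typing: well-typed — term : (T1 -> T2) -> T2 -> (T2 -> T2) -> T1 -> T2
ordered: ✗ — needs weakening: ctr, acc unused
linear: ✗ — needs weakening: ctr, acc unused
affine: ✓ — val, ctr, env, acc: no repeats, contraction unneeded
relevant: ✗ — needs weakening: ctr, acc unused
unrestricted: ✓ — type-checks ((T1 -> T2) -> T2 -> (T2 -> T2) -> T1 -> T2) and nothing is barred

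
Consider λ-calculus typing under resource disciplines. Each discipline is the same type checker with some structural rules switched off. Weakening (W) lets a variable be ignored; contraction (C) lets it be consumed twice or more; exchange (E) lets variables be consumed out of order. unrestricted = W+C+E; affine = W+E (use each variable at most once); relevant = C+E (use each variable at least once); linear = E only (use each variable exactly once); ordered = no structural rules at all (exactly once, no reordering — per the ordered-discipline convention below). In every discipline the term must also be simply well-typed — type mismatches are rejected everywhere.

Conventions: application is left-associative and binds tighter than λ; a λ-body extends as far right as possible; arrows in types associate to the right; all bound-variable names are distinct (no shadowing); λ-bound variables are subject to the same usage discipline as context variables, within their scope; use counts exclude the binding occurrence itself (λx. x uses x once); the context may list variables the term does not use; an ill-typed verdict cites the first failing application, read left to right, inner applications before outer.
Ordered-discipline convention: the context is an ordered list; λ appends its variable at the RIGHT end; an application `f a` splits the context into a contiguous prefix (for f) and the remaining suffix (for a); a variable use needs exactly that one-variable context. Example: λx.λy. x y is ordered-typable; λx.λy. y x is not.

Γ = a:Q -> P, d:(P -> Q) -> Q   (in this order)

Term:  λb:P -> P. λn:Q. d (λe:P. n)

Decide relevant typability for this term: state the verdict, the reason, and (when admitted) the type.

no — unused: a, b, e — weakening required
counts: a=0, d=1, b [bound]=0, n [bound]=1, e [bound]=0
uses in reading order: d, n
typing: the term checks, with type (P -> P) -> Q -> Q
all disciplines: ordered ✗, linear ✗, affine ✓, relevant ✗, unrestricted ✓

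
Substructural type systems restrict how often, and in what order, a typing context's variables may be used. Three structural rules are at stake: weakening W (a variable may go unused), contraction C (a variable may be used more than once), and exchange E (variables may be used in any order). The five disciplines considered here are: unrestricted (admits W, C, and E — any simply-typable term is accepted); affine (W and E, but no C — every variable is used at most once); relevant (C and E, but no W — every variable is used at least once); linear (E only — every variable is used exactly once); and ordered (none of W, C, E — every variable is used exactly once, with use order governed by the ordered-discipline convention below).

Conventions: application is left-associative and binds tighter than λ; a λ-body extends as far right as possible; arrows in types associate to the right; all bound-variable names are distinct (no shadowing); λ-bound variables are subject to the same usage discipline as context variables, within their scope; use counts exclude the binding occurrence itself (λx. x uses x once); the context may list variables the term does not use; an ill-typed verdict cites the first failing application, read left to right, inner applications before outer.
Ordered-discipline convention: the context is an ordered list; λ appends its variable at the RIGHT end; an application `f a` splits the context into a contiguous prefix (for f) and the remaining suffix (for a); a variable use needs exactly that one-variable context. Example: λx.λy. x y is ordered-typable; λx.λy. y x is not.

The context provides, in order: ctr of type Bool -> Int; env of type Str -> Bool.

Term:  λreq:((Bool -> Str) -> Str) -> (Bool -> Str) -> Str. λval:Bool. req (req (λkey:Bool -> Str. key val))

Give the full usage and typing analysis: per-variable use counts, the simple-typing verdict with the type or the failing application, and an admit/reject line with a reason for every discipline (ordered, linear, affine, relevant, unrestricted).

usage: ctr=0, env=0, req [bound]=2, val [bound]=1, key [bound]=1
uses in reading order: req, req, key, val
typing: well-typed at (((Bool -> Str) -> Str) -> (Bool -> Str) -> Str) -> Bool -> (Bool -> Str) -> Str
ordered: ✗, needs contraction — req ×2; ctr, env never used (weakening)
linear: ✗, needs contraction — req ×2; ctr, env never used (weakening)
affine: ✗, needs contraction — req ×2
relevant: ✗, ctr, env never used (weakening)
unrestricted: ✓, typability at (((Bool -> Str) -> Str) -> (Bool -> Str) -> Str) -> Bool -> (Bool -> Str) -> Str is all that's needed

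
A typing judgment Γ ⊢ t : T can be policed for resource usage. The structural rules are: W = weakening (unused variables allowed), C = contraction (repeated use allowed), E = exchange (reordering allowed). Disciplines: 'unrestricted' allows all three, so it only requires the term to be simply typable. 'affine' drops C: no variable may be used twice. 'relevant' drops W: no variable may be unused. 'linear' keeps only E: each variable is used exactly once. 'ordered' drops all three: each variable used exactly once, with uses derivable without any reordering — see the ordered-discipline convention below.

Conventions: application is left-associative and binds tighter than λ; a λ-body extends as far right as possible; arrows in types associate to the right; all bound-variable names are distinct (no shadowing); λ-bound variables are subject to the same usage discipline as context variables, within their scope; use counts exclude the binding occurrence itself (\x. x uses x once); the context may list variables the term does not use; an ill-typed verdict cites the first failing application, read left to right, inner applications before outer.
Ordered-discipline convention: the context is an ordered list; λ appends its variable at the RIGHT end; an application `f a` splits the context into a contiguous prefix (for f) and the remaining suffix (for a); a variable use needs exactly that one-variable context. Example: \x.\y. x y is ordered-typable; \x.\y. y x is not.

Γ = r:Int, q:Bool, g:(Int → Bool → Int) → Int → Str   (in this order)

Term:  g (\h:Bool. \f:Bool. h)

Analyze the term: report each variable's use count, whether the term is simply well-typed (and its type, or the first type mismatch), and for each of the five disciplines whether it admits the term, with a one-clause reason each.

use counts: r=0, q=0, g=1, h (bound)=1, f (bound)=0
left-to-right use order: g, h
typing: ill-typed: argument of type Bool → Bool → Bool where Int → Bool → Int is required
ordered: ✗ — a type mismatch blocks all five
linear: ✗ — the type mismatch rejects it
affine: ✗ — not simply typable
relevant: ✗ — fails simple typing
unrestricted: ✗ — a type mismatch blocks all five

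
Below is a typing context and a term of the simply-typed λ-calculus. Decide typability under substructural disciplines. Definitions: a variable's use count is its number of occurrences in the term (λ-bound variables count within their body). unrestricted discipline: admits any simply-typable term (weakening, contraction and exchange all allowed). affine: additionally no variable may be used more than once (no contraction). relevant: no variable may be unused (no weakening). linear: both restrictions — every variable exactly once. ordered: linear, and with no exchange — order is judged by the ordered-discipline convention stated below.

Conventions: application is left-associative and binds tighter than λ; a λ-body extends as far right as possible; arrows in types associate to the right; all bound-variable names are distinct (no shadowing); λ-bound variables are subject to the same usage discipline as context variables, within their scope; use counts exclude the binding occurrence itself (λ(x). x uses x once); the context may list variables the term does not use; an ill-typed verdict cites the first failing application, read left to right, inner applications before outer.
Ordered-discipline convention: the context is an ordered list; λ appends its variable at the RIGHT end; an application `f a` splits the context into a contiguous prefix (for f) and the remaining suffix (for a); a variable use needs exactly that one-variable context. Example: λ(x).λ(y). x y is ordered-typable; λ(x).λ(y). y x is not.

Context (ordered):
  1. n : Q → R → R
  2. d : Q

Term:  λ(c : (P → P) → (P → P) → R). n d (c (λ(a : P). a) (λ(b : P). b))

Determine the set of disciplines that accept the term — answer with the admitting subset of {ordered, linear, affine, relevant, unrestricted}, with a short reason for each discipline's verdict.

admitting disciplines: ordered, linear, affine, relevant, unrestricted
variable uses: n: 1×, d: 1×, c (λ-bound): 1×, a (λ-bound): 1×, b (λ-bound): 1×
left-to-right use order: n, d, c, a, b
typing: the term checks, with type ((P → P) → (P → P) → R) → R
ordered ✓ (n, d, c, a, b once each; derivable with no W/C/E)
linear ✓ (each of n, d, c, a, b used exactly once)
affine ✓ (no duplicate uses among n, d, c, a, b)
relevant ✓ (n, d, c, a, b: all used, weakening unneeded)
unrestricted ✓ (typability at ((P → P) → (P → P) → R) → R is all that's needed)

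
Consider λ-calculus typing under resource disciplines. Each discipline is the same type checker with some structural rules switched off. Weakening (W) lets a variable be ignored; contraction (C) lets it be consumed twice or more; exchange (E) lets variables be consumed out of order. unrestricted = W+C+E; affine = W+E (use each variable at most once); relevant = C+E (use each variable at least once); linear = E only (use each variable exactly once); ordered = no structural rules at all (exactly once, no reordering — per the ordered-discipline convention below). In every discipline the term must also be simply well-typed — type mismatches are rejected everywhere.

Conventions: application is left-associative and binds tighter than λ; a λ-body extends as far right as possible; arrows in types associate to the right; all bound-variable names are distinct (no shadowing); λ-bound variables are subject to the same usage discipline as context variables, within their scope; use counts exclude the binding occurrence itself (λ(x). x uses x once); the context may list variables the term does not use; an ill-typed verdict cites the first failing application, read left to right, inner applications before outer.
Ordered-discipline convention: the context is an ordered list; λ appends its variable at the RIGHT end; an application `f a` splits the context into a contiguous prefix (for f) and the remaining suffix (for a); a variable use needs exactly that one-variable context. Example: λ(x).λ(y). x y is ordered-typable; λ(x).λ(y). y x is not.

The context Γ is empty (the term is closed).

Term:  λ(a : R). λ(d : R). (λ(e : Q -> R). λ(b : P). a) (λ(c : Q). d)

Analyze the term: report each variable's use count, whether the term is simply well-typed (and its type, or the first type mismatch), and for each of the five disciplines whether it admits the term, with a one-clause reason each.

variable uses: a (bound): 1×; d (bound): 1×; e (bound): 0×; b (bound): 0×; c (bound): 0×
order of uses: a, d
typing: ✓ — R -> R -> P -> R
ordered ✗ (unused: e, b, c — weakening required)
linear ✗ (unused: e, b, c — weakening required)
affine ✓ (none of a, d, e, b, c used more than once)
relevant ✗ (unused: e, b, c — weakening required)
unrestricted ✓ (well-typed at R -> R -> P -> R; no restrictions here)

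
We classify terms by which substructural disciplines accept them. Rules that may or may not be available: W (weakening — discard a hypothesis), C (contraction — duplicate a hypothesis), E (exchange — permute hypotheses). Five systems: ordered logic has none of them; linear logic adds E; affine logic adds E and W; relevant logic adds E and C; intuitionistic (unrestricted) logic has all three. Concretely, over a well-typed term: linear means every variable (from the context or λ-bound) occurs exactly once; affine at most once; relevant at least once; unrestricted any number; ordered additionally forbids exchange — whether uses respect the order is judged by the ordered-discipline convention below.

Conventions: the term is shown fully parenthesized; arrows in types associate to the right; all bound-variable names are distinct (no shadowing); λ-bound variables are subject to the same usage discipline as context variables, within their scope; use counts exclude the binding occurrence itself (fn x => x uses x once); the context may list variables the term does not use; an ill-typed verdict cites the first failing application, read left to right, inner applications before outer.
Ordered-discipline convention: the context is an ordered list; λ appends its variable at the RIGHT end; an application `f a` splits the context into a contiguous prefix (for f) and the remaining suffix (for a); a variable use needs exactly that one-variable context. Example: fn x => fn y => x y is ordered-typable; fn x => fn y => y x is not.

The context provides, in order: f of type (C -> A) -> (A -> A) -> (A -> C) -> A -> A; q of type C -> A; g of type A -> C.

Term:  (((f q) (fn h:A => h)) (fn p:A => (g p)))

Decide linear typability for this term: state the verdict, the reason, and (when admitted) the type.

yes — each of f, q, g, h, p used exactly once; term : A -> A
use counts: f ×1; q ×1; g ×1; h [bound] ×1; p [bound] ×1
order of uses: f, q, h, g, p
typing: well-typed — term : A -> A
across the five disciplines: ordered ✓, linear ✓, affine ✓, relevant ✓, unrestricted ✓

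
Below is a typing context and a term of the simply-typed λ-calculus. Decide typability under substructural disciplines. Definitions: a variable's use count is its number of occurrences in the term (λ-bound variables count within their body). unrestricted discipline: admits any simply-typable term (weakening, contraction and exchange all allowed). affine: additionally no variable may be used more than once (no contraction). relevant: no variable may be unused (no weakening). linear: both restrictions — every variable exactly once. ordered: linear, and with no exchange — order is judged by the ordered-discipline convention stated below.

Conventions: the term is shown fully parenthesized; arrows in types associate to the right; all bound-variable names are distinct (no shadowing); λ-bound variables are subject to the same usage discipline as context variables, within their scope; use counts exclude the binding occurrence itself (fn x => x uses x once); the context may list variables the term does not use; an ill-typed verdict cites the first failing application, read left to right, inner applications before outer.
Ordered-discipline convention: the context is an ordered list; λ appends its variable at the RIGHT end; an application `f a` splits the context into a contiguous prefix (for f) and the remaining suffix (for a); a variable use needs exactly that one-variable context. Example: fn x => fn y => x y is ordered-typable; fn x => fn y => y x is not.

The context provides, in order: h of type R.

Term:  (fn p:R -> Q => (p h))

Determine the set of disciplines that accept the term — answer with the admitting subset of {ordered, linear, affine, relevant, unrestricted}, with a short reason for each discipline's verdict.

accepted by: linear, affine, relevant, unrestricted
counts: h=1, p (bound)=1
use order (left to right): p, h
typing: the term checks, with type (R -> Q) -> Q
ordered: ✗ — no ordered split (uses run p, h)
linear: ✓ — each of h, p used exactly once
affine: ✓ — at most one use each (h, p)
relevant: ✓ — h, p: all used, weakening unneeded
unrestricted: ✓ — simply typable at (R -> Q) -> Q; W, C, E all held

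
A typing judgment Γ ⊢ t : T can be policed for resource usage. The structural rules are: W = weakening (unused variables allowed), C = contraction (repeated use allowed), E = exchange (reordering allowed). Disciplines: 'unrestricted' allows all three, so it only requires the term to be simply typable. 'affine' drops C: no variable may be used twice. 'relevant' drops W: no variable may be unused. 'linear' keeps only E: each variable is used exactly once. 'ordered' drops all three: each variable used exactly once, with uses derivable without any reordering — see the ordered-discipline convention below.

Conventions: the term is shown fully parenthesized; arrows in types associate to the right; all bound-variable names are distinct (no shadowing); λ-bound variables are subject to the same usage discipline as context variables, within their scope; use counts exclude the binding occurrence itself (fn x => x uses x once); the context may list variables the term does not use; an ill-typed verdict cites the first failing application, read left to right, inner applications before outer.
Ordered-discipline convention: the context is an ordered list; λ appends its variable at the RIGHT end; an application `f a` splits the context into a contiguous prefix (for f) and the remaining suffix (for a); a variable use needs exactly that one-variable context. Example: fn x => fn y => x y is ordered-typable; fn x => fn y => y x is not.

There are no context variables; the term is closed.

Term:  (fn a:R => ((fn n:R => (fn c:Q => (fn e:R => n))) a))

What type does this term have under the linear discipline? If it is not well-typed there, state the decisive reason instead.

not well-typed under linear — needs weakening: c, e unused
usage: a [bound]=1; n [bound]=1; c [bound]=0; e [bound]=0
uses in reading order: n, a
typing: well-typed — term : R -> Q -> R -> R
per-discipline verdicts: ordered ✗; linear ✗; affine ✓; relevant ✗; unrestricted ✓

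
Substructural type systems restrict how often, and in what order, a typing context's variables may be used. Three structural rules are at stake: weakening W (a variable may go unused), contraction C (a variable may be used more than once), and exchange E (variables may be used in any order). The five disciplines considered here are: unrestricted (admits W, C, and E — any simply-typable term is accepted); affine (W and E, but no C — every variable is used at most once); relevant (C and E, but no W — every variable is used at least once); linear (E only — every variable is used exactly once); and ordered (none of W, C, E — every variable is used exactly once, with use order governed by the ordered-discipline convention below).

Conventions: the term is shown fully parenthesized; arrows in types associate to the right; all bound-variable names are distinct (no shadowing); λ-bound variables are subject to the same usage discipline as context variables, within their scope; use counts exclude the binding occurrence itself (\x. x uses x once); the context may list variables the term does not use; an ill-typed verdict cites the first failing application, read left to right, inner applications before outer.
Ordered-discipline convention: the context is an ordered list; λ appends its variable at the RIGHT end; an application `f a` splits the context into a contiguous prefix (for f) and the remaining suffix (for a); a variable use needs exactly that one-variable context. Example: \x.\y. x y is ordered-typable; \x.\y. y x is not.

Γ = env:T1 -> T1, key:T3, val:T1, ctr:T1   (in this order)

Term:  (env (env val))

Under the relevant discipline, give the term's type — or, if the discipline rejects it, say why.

not well-typed under relevant — key, ctr never used (weakening)
usage: env ×2; key ×0; val ×1; ctr ×0
uses in reading order: env, env, val
typing: well-typed at T1
per-discipline verdicts: ordered ✗, linear ✗, affine ✗, relevant ✗, unrestricted ✓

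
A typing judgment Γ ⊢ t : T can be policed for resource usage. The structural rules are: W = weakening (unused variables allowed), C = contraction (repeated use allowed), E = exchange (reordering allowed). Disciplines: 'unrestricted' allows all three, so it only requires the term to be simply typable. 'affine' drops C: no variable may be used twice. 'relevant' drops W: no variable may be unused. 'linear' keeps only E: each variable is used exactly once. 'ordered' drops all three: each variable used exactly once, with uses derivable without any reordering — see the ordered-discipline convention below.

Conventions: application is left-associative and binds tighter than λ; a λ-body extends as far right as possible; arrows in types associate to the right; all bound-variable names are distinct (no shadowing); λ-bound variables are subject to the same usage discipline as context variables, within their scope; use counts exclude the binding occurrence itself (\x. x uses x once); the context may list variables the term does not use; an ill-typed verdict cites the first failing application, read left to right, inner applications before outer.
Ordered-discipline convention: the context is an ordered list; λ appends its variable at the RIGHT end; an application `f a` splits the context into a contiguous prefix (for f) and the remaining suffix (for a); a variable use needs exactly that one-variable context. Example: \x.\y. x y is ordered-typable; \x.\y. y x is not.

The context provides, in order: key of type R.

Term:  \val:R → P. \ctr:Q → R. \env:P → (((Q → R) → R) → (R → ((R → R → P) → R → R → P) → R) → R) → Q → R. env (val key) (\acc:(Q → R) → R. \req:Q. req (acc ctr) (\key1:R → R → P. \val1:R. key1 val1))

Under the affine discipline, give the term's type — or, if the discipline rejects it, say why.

not well-typed under affine — not simply typable
counts: key ×1, val (bound) ×1, ctr (bound) ×1, env (bound) ×1, acc (bound) ×1, req (bound) ×1, key1 (bound) ×1, val1 (bound) ×1
left-to-right use order: env, val, key, req, acc, ctr, key1, val1
typing: ill-typed: non-arrow in function slot: Q
per-discipline verdicts: ordered ✗, linear ✗, affine ✗, relevant ✗, unrestricted ✗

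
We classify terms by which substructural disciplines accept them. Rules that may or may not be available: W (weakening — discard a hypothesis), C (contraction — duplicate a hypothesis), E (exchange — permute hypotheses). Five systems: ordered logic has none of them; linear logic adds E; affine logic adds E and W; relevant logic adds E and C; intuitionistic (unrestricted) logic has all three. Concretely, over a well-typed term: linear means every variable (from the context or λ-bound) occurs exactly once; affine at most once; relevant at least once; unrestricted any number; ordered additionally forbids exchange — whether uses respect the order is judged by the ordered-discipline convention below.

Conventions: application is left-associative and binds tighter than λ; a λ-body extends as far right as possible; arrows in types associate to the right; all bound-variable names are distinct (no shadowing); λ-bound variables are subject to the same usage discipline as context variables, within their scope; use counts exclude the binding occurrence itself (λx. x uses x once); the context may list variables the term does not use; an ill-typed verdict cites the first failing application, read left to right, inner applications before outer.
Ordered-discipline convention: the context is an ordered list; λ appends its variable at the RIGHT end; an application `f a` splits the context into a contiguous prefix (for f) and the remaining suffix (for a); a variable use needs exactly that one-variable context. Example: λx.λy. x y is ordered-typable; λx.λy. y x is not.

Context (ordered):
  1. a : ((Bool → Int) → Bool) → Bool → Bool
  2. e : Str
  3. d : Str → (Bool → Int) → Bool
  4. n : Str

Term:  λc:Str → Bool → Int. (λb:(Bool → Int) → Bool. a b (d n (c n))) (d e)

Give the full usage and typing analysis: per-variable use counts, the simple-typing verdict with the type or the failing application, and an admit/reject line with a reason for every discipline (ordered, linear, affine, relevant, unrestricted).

counts: a ×1; e ×1; d ×2; n ×2; c [bound] ×1; b [bound] ×1
order of uses: a, b, d, n, c, n, d, e
typing: the term checks, with type (Str → Bool → Int) → Bool
ordered ✗ (needs contraction — d ×2, n ×2)
linear ✗ (needs contraction — d ×2, n ×2)
affine ✗ (needs contraction — d ×2, n ×2)
relevant ✓ (none of a, e, d, n, c, b goes unused)
unrestricted ✓ (well-typed at (Str → Bool → Int) → Bool; no restrictions here)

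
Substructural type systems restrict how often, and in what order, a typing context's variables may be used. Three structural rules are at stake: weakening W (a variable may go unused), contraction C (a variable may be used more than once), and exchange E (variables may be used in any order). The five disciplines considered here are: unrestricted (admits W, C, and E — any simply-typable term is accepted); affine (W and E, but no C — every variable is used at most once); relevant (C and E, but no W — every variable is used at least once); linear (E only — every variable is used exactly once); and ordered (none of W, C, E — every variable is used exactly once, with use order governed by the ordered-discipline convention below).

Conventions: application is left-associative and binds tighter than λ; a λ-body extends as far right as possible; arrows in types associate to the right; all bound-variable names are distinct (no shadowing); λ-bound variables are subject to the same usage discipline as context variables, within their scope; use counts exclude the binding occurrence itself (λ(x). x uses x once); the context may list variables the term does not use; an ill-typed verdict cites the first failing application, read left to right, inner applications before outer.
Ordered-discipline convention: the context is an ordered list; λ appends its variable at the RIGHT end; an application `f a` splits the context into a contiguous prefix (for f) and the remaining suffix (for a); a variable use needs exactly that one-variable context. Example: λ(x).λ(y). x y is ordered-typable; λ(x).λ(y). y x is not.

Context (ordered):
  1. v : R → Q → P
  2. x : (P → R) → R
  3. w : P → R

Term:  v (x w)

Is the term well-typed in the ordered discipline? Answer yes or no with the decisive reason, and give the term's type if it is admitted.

yes — v, x, w once each; derivable with no W/C/E; term : Q → P
counts: v: 1×, x: 1×, w: 1×
left-to-right use order: v, x, w
typing: well-typed at Q → P
across the five disciplines: ordered ✓ | linear ✓ | affine ✓ | relevant ✓ | unrestricted ✓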